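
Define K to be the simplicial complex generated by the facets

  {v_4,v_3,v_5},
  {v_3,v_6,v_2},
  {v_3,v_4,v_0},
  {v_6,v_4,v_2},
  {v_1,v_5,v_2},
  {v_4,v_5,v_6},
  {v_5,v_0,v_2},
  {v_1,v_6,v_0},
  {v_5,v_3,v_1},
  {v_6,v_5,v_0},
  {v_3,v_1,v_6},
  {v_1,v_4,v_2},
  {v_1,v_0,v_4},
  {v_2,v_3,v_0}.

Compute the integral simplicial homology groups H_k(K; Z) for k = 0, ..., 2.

H_0 ≅ Z,  H_1 ≅ Z^2,  H_2 ≅ Z.

Take the total order v_0 < v_1 < v_2 < v_3 < v_4 < v_5 < v_6 on the vertex set. Then K (dimension 2) consists of the simplices:

  0-simplices (7): [v_0], [v_1], [v_2], [v_3], [v_4], [v_5], [v_6]
  1-simplices (21): (21 of them)
  2-simplices (14): (14 of them)

Hence C_0 ≅ Z^7, C_1 ≅ Z^21, C_2 ≅ Z^14.

∂_1: C_1 → C_0 sends each edge [p,q] (with p < q) to q − p.
The resulting 7×21 matrix has rank 6, and its Smith normal form has invariant factors (1,1,1,1,1,1).

∂_2: C_2 → C_1 maps a triangle to the signed sum of its edges. For instance
  ∂[v_0,v_1,v_4] = [v_1,v_4] − [v_0,v_4] + [v_0,v_1],
  ∂[v_1,v_3,v_5] = [v_3,v_5] − [v_1,v_5] + [v_1,v_3].
As a 21×14 matrix over Z this has rank 13, with invariant factors (1,1,1,1,1,1,1,1,1,1,1,1,1).

Computing H_k = (kernel of ∂_k) / (image of ∂_{k+1}):

  H_0: rank C_0 − rank ∂_1 = 7 − 6 = 1, and the invariant factors of ∂_1 are all 1, so H_0 = Z.
  H_1: rank ker ∂_1 − rank ∂_2 = (21 − 6) − 13 = 2, and the invariant factors of ∂_2 are all 1, so H_1 = Z^2.
  H_2: rank ker ∂_2 − rank ∂_3 = (14 − 13) − 0 = 1, and there is no ∂_3, so H_2 = Z.

As a check, the Euler characteristic is 7 − 21 + 14 = 0, which agrees with 1 − 2 + 1 = 0.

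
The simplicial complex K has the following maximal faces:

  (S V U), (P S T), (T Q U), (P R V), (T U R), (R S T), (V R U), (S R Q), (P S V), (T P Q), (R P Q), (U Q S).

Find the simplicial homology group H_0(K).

H_0 = Z.

We work with the vertex ordering P < Q < R < S < T < U < V. The simplices of K, each written with vertices in increasing order, are:

  0-simplices (7): P, Q, R, S, T, U, V
  1-simplices (18): PQ, PR, PS, PT, PV, QR, QS, QT, QU, RS, RT, RU, RV, ST, SU, SV, TU, UV
  2-simplices (12): PQR, PQT, PRV, PST, PSV, QRS, QSU, QTU, RST, RTU, RUV, SUV

giving chain groups C_0 ≅ Z^7, C_1 ≅ Z^18, C_2 ≅ Z^12.

The boundary map ∂_1: C_1 → C_0 sends each edge [p,q] (with p < q) to q − p.
As a 7×18 matrix over Z this has rank 6, with invariant factors (1,1,1,1,1,1).

∂_2: C_2 → C_1 maps a triangle to the signed sum of its edges. For instance
  ∂PST = ST − PT + PS,
  ∂QRS = RS − QS + QR.
The 18×12 boundary matrix has rank 12 and Smith normal form diag(1,1,1,1,1,1,1,1,1,1,1,2).

Computing H_k = (kernel of ∂_k) / (image of ∂_{k+1}):

  H_0: rank C_0 − rank ∂_1 = 7 − 6 = 1, and the invariant factors of ∂_1 are all 1, so H_0 ≅ Z.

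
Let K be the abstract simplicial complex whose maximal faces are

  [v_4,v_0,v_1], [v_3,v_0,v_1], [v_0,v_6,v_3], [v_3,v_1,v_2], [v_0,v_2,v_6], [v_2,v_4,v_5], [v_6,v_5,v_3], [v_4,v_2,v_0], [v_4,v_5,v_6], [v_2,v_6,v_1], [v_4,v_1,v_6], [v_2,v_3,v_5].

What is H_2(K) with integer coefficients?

H_2 = 0.

Take the total order v_0 < v_1 < v_2 < v_3 < v_4 < v_5 < v_6 on the vertex set. Then K (dimension 2) consists of the simplices:

  0-simplices (7): [v_0], [v_1], [v_2], [v_3], [v_4], [v_5], [v_6]
  1-simplices (18): (18 of them)
  2-simplices (12): (12 of them)

so the chain groups are C_0 ≅ Z^7, C_1 ≅ Z^18, C_2 ≅ Z^12.

∂_1: C_1 → C_0 sends each edge [p,q] (with p < q) to q − p.
The resulting 7×18 matrix has rank 6, and its Smith normal form has invariant factors (1,1,1,1,1,1).

Boundary ∂_2: C_2 → C_1 acts by ∂[p,q,r] = [q,r] − [p,r] + [p,q]. For instance
  ∂[v_1,v_2,v_6] = [v_2,v_6] − [v_1,v_6] + [v_1,v_2],
  ∂[v_0,v_1,v_4] = [v_1,v_4] − [v_0,v_4] + [v_0,v_1].
The 18×12 boundary matrix has rank 12 and Smith normal form diag(1,1,1,1,1,1,1,1,1,1,1,2).

Computing H_k = (kernel of ∂_k) / (image of ∂_{k+1}):

  H_2: rank ker ∂_2 − rank ∂_3 = (12 − 12) − 0 = 0, and there is no ∂_3, so H_2 ≅ 0.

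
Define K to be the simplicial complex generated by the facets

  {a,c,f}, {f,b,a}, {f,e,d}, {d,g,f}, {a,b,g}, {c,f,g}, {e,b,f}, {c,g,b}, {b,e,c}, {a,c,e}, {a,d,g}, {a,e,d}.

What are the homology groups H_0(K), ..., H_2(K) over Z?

H_0 = Z,  H_1 = Z/2,  H_2 = 0.

Fix the vertex order a < b < c < d < e < f < g and write every simplex with vertices in increasing order. Then dim K = 2 and the simplices of K are:

  0-simplices (7): a, b, c, d, e, f, g
  1-simplices (18): ab, ac, ad, ae, af, ag, bc, be, bf, bg, ce, cf, cg, de, df, dg, ef, fg
  2-simplices (12): abf, abg, ace, acf, ade, adg, bce, bcg, bef, cfg, def, dfg

so the chain groups are C_0 ≅ Z^7, C_1 ≅ Z^18, C_2 ≅ Z^12.

∂_1: C_1 → C_0 sends each edge [p,q] (with p < q) to q − p. For instance
  ∂ad = d − a.
The 7×18 boundary matrix has rank 6 and Smith normal form diag(1,1,1,1,1,1).

∂_2: C_2 → C_1 maps a triangle to the signed sum of its edges. For instance
  ∂bcg = cg − bg + bc,
  ∂ace = ce − ae + ac.
The resulting 18×12 matrix has rank 12, and its Smith normal form has invariant factors (1,1,1,1,1,1,1,1,1,1,1,2).

Reading off H_k = ker ∂_k / im ∂_{k+1}:

  H_0: rank C_0 − rank ∂_1 = 7 − 6 = 1, and the invariant factors of ∂_1 are all 1, so H_0 ≅ Z.
  H_1: rank ker ∂_1 − rank ∂_2 = (18 − 6) − 12 = 0, and ∂_2 has invariant factor 2 > 1, so H_1 ≅ Z/2.
  H_2: rank ker ∂_2 − rank ∂_3 = (12 − 12) − 0 = 0, and there is no ∂_3, so H_2 ≅ 0.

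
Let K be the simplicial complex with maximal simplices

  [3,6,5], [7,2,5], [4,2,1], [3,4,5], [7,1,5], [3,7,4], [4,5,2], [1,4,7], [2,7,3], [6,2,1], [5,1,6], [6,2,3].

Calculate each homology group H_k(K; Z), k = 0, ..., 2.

H_0 = Z,  H_1 = Z/2Z,  H_2 = 0.

We work with the vertex ordering 1 < 2 < 3 < 4 < 5 < 6 < 7. The simplices of K, each written with vertices in increasing order, are:

  0-simplices (7): [1], [2], [3], [4], [5], [6], [7]
  1-simplices (18): [1,2], [1,4], [1,5], [1,6], [1,7], [2,3], [2,4], [2,5], [2,6], [2,7], [3,4], [3,5], [3,6], [3,7], [4,5], [4,7], [5,6], [5,7]
  2-simplices (12): [1,2,4], [1,2,6], [1,4,7], [1,5,6], [1,5,7], [2,3,6], [2,3,7], [2,4,5], [2,5,7], [3,4,5], [3,4,7], [3,5,6]

giving chain groups C_0 ≅ Z^7, C_1 ≅ Z^18, C_2 ≅ Z^12.

The boundary map ∂_1: C_1 → C_0 maps an edge to its endpoints' difference, ∂[p,q] = q − p.
As a 7×18 matrix over Z this has rank 6, with invariant factors (1,1,1,1,1,1).

∂_2: C_2 → C_1 sends each 2-simplex [p,q,r] to [q,r] − [p,r] + [p,q]. For instance
  ∂[3,4,7] = [4,7] − [3,7] + [3,4],
  ∂[3,5,6] = [5,6] − [3,6] + [3,5].
The 18×12 boundary matrix has rank 12 and Smith normal form diag(1,1,1,1,1,1,1,1,1,1,1,2).

Now H_k = ker ∂_k / im ∂_{k+1}, so:

  H_0: rank C_0 − rank ∂_1 = 7 − 6 = 1, and the invariant factors of ∂_1 are all 1, so H_0 = Z.
  H_1: rank ker ∂_1 − rank ∂_2 = (18 − 6) − 12 = 0, and ∂_2 has invariant factor 2 > 1, so H_1 = Z/2Z.
  H_2: rank ker ∂_2 − rank ∂_3 = (12 − 12) − 0 = 0, and there is no ∂_3, so H_2 = 0.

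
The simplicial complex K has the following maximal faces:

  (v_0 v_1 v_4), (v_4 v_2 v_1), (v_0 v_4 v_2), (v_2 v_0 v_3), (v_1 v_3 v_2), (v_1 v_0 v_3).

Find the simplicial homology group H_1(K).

Take the total order v_0 < v_1 < v_2 < v_3 < v_4 on the vertex set. Then K (dimension 2) consists of the simplices:

  0-simplices (5): [v_0], [v_1], [v_2], [v_3], [v_4]
  1-simplices (9): [v_0,v_1], [v_0,v_2], [v_0,v_3], [v_0,v_4], [v_1,v_2], [v_1,v_3], [v_1,v_4], [v_2,v_3], [v_2,v_4]
  2-simplices (6): [v_0,v_1,v_3], [v_0,v_1,v_4], [v_0,v_2,v_3], [v_0,v_2,v_4], [v_1,v_2,v_3], [v_1,v_2,v_4]

so the chain groups are C_0 ≅ Z^5, C_1 ≅ Z^9, C_2 ≅ Z^6.

∂_1: C_1 → C_0 sends each edge [p,q] (with p < q) to q − p. For instance
  ∂[v_0,v_4] = [v_4] − [v_0].
This gives a 5×9 integer matrix of rank 4; reducing to Smith normal form yields diagonal entries (1,1,1,1).

∂_2: C_2 → C_1 sends each 2-simplex [p,q,r] to [q,r] − [p,r] + [p,q]. For instance
  ∂[v_0,v_2,v_4] = [v_2,v_4] − [v_0,v_4] + [v_0,v_2],
  ∂[v_0,v_2,v_3] = [v_2,v_3] − [v_0,v_3] + [v_0,v_2].
As a 9×6 matrix over Z this has rank 5, with invariant factors (1,1,1,1,1).

From H_k ≅ ker(∂_k) / im(∂_{k+1}) we obtain:

  H_1: rank ker ∂_1 − rank ∂_2 = (9 − 4) − 5 = 0, and the invariant factors of ∂_2 are all 1, so H_1 = 0.

H_1 ≅ 0.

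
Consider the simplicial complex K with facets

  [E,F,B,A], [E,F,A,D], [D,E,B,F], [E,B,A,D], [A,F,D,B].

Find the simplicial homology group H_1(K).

Order the vertices as A < B < D < E < F. Listing each simplex with vertices in this order, K has dimension 3 with simplices:

  0-simplices (5): A, B, D, E, F
  1-simplices (10): AB, AD, AE, AF, BD, BE, BF, DE, DF, EF
  2-simplices (10): ABD, ABE, ABF, ADE, ADF, AEF, BDE, BDF, BEF, DEF
  3-simplices (5): ABDE, ABDF, ABEF, ADEF, BDEF

Hence C_0 ≅ Z^5, C_1 ≅ Z^10, C_2 ≅ Z^10, C_3 ≅ Z^5.

The boundary map ∂_1: C_1 → C_0 maps an edge to its endpoints' difference, ∂[p,q] = q − p.
This gives a 5×10 integer matrix of rank 4; reducing to Smith normal form yields diagonal entries (1,1,1,1).

∂_2: C_2 → C_1 maps a triangle to the signed sum of its edges. For instance
  ∂BDF = DF − BF + BD,
  ∂ADE = DE − AE + AD.
The 10×10 boundary matrix has rank 6 and Smith normal form diag(1,1,1,1,1,1).

Boundary ∂_3: C_3 → C_2 sends each 3-simplex σ to the alternating sum Σ_i (−1)^i (σ with its i-th vertex removed). For instance
  ∂ABDF = BDF − ADF + ABF − ABD,
  ∂ADEF = DEF − AEF + ADF − ADE.
This gives a 10×5 integer matrix of rank 4; reducing to Smith normal form yields diagonal entries (1,1,1,1).

Computing H_k = (kernel of ∂_k) / (image of ∂_{k+1}):

  H_1: rank ker ∂_1 − rank ∂_2 = (10 − 4) − 6 = 0, and the invariant factors of ∂_2 are all 1, so H_1 ≅ 0.

(K is a triangulation of the 3-sphere S^3.)

H_1 = 0.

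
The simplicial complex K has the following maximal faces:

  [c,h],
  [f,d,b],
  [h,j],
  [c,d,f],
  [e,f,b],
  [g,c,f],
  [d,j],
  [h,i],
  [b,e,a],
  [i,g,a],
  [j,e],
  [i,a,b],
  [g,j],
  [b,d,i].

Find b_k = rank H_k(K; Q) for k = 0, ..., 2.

Order the vertices as a < b < c < d < e < f < g < h < i < j. Listing each simplex with vertices in this order, K has dimension 2 with simplices:

  0-simplices (10): a, b, c, d, e, f, g, h, i, j
  1-simplices (22): ab, ae, ag, ai, bd, be, bf, bi, cd, cf, cg, ch, df, di, dj, ef, ej, fg, gi, gj, hi, hj
  2-simplices (8): abe, abi, agi, bdf, bdi, bef, cdf, cfg

giving chain groups C_0 ≅ Z^10, C_1 ≅ Z^22, C_2 ≅ Z^8.

∂_1: C_1 → C_0 maps an edge to its endpoints' difference, ∂[p,q] = q − p.
The resulting 10×22 matrix has rank 9, and its Smith normal form has invariant factors (1,1,1,1,1,1,1,1,1).

The boundary map ∂_2: C_2 → C_1 sends each 2-simplex [p,q,r] to [q,r] − [p,r] + [p,q]. For instance
  ∂bdf = df − bf + bd,
  ∂cdf = df − cf + cd.
This gives a 22×8 integer matrix of rank 8; reducing to Smith normal form yields diagonal entries (1,1,1,1,1,1,1,1).

Now H_k = ker ∂_k / im ∂_{k+1}, so:

  H_0: rank C_0 − rank ∂_1 = 10 − 9 = 1, and the invariant factors of ∂_1 are all 1, so H_0 = Z.
  H_1: rank ker ∂_1 − rank ∂_2 = (22 − 9) − 8 = 5, and the invariant factors of ∂_2 are all 1, so H_1 = Z^5.
  H_2: rank ker ∂_2 − rank ∂_3 = (8 − 8) − 0 = 0, and there is no ∂_3, so H_2 = 0.

Hence the Betti numbers are b_0 = 1, b_1 = 5, b_2 = 0.

b_0 = 1, b_1 = 5, b_2 = 0.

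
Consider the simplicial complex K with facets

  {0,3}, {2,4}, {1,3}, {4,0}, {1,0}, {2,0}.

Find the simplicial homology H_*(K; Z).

H_0 = Z,  H_1 = Z^2.

K has 5 vertices, 6 edges.
rank ∂_0 = 0, rank ∂_1 = 4 ⇒ b_0 = 5 − 0 − 4 = 1; all invariant factors of ∂_1 are 1 so no torsion. So H_0 = Z.
rank ∂_1 = 4, rank ∂_2 = 0 ⇒ b_1 = 6 − 4 − 0 = 2. So H_1 = Z^2.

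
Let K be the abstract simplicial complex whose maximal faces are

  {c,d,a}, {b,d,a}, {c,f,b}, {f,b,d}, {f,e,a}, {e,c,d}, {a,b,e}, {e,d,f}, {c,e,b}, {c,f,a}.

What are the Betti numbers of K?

b_0 = 1, b_1 = 0, b_2 = 0.

We work with the vertex ordering a < b < c < d < e < f. The simplices of K, each written with vertices in increasing order, are:

  0-simplices (6): a, b, c, d, e, f
  1-simplices (15): ab, ac, ad, ae, af, bc, bd, be, bf, cd, ce, cf, de, df, ef
  2-simplices (10): abd, abe, acd, acf, aef, bce, bcf, bdf, cde, def

so the chain groups are C_0 ≅ Z^6, C_1 ≅ Z^15, C_2 ≅ Z^10.

∂_1: C_1 → C_0 maps an edge to its endpoints' difference, ∂[p,q] = q − p.
This gives a 6×15 integer matrix of rank 5; reducing to Smith normal form yields diagonal entries (1,1,1,1,1).

Boundary ∂_2: C_2 → C_1 sends each 2-simplex [p,q,r] to [q,r] − [p,r] + [p,q]. For instance
  ∂def = ef − df + de,
  ∂abd = bd − ad + ab.
This gives a 15×10 integer matrix of rank 10; reducing to Smith normal form yields diagonal entries (1,1,1,1,1,1,1,1,1,2).

From H_k ≅ ker(∂_k) / im(∂_{k+1}) we obtain:

  H_0: rank C_0 − rank ∂_1 = 6 − 5 = 1, and the invariant factors of ∂_1 are all 1, so H_0 = Z.
  H_1: rank ker ∂_1 − rank ∂_2 = (15 − 5) − 10 = 0, and ∂_2 has invariant factor 2 > 1, so H_1 = Z/2.
  H_2: rank ker ∂_2 − rank ∂_3 = (10 − 10) − 0 = 0, and there is no ∂_3, so H_2 = 0.

As a check, the Euler characteristic is 6 − 15 + 10 = 1, which agrees with 1 − 0 + 0 = 1.

Hence the Betti numbers are b_0 = 1, b_1 = 0, b_2 = 0.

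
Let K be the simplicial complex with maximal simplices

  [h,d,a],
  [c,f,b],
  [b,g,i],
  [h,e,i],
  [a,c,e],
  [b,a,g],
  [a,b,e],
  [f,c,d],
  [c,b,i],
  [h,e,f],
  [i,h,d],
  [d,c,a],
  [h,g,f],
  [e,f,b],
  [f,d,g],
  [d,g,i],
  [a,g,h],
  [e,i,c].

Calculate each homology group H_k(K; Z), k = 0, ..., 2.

Fix the vertex order a < b < c < d < e < f < g < h < i and write every simplex with vertices in increasing order. Then dim K = 2 and the simplices of K are:

  0-simplices (9): a, b, c, d, e, f, g, h, i
  1-simplices (27): ab, ac, ad, ae, ag, ah, bc, be, bf, bg, bi, cd, ce, cf, ci, df, dg, dh, di, ef, eh, ei, fg, fh, gh, gi, hi
  2-simplices (18): abe, abg, acd, ace, adh, agh, bcf, bci, bef, bgi, cdf, cei, dfg, dgi, dhi, efh, ehi, fgh

Hence C_0 ≅ Z^9, C_1 ≅ Z^27, C_2 ≅ Z^18.

The boundary map ∂_1: C_1 → C_0 is given by ∂[p,q] = [q] − [p].
This gives a 9×27 integer matrix of rank 8; reducing to Smith normal form yields diagonal entries (1,1,1,1,1,1,1,1).

The boundary map ∂_2: C_2 → C_1 sends each 2-simplex [p,q,r] to [q,r] − [p,r] + [p,q]. For instance
  ∂agh = gh − ah + ag,
  ∂efh = fh − eh + ef.
This gives a 27×18 integer matrix of rank 18; reducing to Smith normal form yields diagonal entries (1,1,1,1,1,1,1,1,1,1,1,1,1,1,1,1,1,2).

Computing H_k = (kernel of ∂_k) / (image of ∂_{k+1}):

  H_0: rank C_0 − rank ∂_1 = 9 − 8 = 1, and the invariant factors of ∂_1 are all 1, so H_0 ≅ Z.
  H_1: rank ker ∂_1 − rank ∂_2 = (27 − 8) − 18 = 1, and ∂_2 has invariant factor 2 > 1, so H_1 ≅ Z ⊕ Z/2.
  H_2: rank ker ∂_2 − rank ∂_3 = (18 − 18) − 0 = 0, and there is no ∂_3, so H_2 ≅ 0.

H_0 ≅ Z,  H_1 ≅ Z ⊕ Z/2,  H_2 = 0.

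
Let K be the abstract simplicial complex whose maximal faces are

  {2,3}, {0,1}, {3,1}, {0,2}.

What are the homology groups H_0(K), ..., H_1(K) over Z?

H_0 = Z,  H_1 = Z.

Take the total order 0 < 1 < 2 < 3 on the vertex set. Then K (dimension 1) consists of the simplices:

  0-simplices (4): [0], [1], [2], [3]
  1-simplices (4): [0,1], [0,2], [1,3], [2,3]

giving chain groups C_0 ≅ Z^4, C_1 ≅ Z^4.

The boundary map ∂_1: C_1 → C_0 maps an edge to its endpoints' difference, ∂[p,q] = q − p. For instance
  ∂[1,3] = [3] − [1].
The resulting 4×4 matrix has rank 3, and its Smith normal form has invariant factors (1,1,1).

Computing H_k = (kernel of ∂_k) / (image of ∂_{k+1}):

  H_0: rank C_0 − rank ∂_1 = 4 − 3 = 1, and the invariant factors of ∂_1 are all 1, so H_0 ≅ Z.
  H_1: rank ker ∂_1 − rank ∂_2 = (4 − 3) − 0 = 1, and there is no ∂_2, so H_1 ≅ Z.

As a check, the Euler characteristic is 4 − 4 = 0, which agrees with 1 − 1 = 0.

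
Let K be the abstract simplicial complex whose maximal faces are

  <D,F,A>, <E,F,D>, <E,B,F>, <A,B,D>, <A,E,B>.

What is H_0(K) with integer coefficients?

H_0 ≅ Z.

We work with the vertex ordering A < B < D < E < F. The simplices of K, each written with vertices in increasing order, are:

  0-simplices (5): A, B, D, E, F
  1-simplices (10): AB, AD, AE, AF, BD, BE, BF, DE, DF, EF
  2-simplices (5): ABD, ABE, ADF, BEF, DEF

so the chain groups are C_0 ≅ Z^5, C_1 ≅ Z^10, C_2 ≅ Z^5.

Boundary ∂_1: C_1 → C_0 sends each edge [p,q] (with p < q) to q − p. For instance
  ∂AE = E − A.
As a 5×10 matrix over Z this has rank 4, with invariant factors (1,1,1,1).

∂_2: C_2 → C_1 sends each 2-simplex [p,q,r] to [q,r] − [p,r] + [p,q]. For instance
  ∂ABD = BD − AD + AB,
  ∂DEF = EF − DF + DE.
This gives a 10×5 integer matrix of rank 5; reducing to Smith normal form yields diagonal entries (1,1,1,1,1).

Computing H_k = (kernel of ∂_k) / (image of ∂_{k+1}):

  H_0: rank C_0 − rank ∂_1 = 5 − 4 = 1, and the invariant factors of ∂_1 are all 1, so H_0 = Z.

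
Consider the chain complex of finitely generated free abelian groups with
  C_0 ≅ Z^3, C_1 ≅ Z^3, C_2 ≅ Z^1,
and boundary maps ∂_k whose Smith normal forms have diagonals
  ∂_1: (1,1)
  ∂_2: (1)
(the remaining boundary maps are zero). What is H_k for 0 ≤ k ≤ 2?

H_0: b_0 = 3 − 0 − 2 = 1; torsion from ∂_1 factors > 1: none. So H_0 ≅ Z.
H_1: b_1 = 3 − 2 − 1 = 0; torsion from ∂_2 factors > 1: none. So H_1 ≅ 0.
H_2: b_2 = 1 − 1 − 0 = 0; torsion from ∂_3 factors > 1: none. So H_2 ≅ 0.

H_0 ≅ Z,  H_1 = 0,  H_2 = 0.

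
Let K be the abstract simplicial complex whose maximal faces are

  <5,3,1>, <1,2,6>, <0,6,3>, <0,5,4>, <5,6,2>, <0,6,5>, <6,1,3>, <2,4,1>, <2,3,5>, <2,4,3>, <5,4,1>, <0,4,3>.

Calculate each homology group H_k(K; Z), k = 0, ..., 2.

Order the vertices as 0 < 1 < 2 < 3 < 4 < 5 < 6. Listing each simplex with vertices in this order, K has dimension 2 with simplices:

  0-simplices (7): [0], [1], [2], [3], [4], [5], [6]
  1-simplices (18): [0,3], [0,4], [0,5], [0,6], [1,2], [1,3], [1,4], [1,5], [1,6], [2,3], [2,4], [2,5], [2,6], [3,4], [3,5], [3,6], [4,5], [5,6]
  2-simplices (12): [0,3,4], [0,3,6], [0,4,5], [0,5,6], [1,2,4], [1,2,6], [1,3,5], [1,3,6], [1,4,5], [2,3,4], [2,3,5], [2,5,6]

so the chain groups are C_0 ≅ Z^7, C_1 ≅ Z^18, C_2 ≅ Z^12.

∂_1: C_1 → C_0 maps an edge to its endpoints' difference, ∂[p,q] = q − p.
As a 7×18 matrix over Z this has rank 6, with invariant factors (1,1,1,1,1,1).

The boundary map ∂_2: C_2 → C_1 acts by ∂[p,q,r] = [q,r] − [p,r] + [p,q]. For instance
  ∂[1,2,4] = [2,4] − [1,4] + [1,2],
  ∂[0,5,6] = [5,6] − [0,6] + [0,5].
This gives a 18×12 integer matrix of rank 12; reducing to Smith normal form yields diagonal entries (1,1,1,1,1,1,1,1,1,1,1,2).

Now H_k = ker ∂_k / im ∂_{k+1}, so:

  H_0: rank C_0 − rank ∂_1 = 7 − 6 = 1, and the invariant factors of ∂_1 are all 1, so H_0 ≅ Z.
  H_1: rank ker ∂_1 − rank ∂_2 = (18 − 6) − 12 = 0, and ∂_2 has invariant factor 2 > 1, so H_1 ≅ Z/2.
  H_2: rank ker ∂_2 − rank ∂_3 = (12 − 12) − 0 = 0, and there is no ∂_3, so H_2 ≅ 0.

As a check, the Euler characteristic is 7 − 18 + 12 = 1, which agrees with 1 − 0 + 0 = 1.

H_0 = Z,  H_1 = Z/2,  H_2 = 0.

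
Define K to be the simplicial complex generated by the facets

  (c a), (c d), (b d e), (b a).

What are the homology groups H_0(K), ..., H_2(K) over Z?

H_0 = Z,  H_1 = Z,  H_2 = 0.

We work with the vertex ordering a < b < c < d < e. The simplices of K, each written with vertices in increasing order, are:

  0-simplices (5): a, b, c, d, e
  1-simplices (6): ab, ac, bd, be, cd, de
  2-simplices (1): bde

giving chain groups C_0 ≅ Z^5, C_1 ≅ Z^6, C_2 ≅ Z^1.

The boundary map ∂_1: C_1 → C_0 sends each edge [p,q] (with p < q) to q − p. For instance
  ∂cd = d − c.
The resulting 5×6 matrix has rank 4, and its Smith normal form has invariant factors (1,1,1,1).

∂_2: C_2 → C_1 sends each 2-simplex [p,q,r] to [q,r] − [p,r] + [p,q]. For instance
  ∂bde = de − be + bd.
The resulting 6×1 matrix has rank 1, and its Smith normal form has invariant factors (1).

From H_k ≅ ker(∂_k) / im(∂_{k+1}) we obtain:

  H_0: rank C_0 − rank ∂_1 = 5 − 4 = 1, and the invariant factors of ∂_1 are all 1, so H_0 ≅ Z.
  H_1: rank ker ∂_1 − rank ∂_2 = (6 − 4) − 1 = 1, and the invariant factors of ∂_2 are all 1, so H_1 ≅ Z.
  H_2: rank ker ∂_2 − rank ∂_3 = (1 − 1) − 0 = 0, and there is no ∂_3, so H_2 ≅ 0.

As a check, the Euler characteristic is 5 − 6 + 1 = 0, which agrees with 1 − 1 + 0 = 0.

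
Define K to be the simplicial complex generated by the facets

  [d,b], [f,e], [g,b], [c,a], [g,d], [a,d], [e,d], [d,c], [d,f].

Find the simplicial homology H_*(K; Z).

H_0 ≅ Z,  H_1 ≅ Z^3.

We work with the vertex ordering a < b < c < d < e < f < g. The simplices of K, each written with vertices in increasing order, are:

  0-simplices (7): a, b, c, d, e, f, g
  1-simplices (9): ac, ad, bd, bg, cd, de, df, dg, ef

Hence C_0 ≅ Z^7, C_1 ≅ Z^9.

The boundary map ∂_1: C_1 → C_0 maps an edge to its endpoints' difference, ∂[p,q] = q − p. For instance
  ∂bg = g − b.
This gives a 7×9 integer matrix of rank 6; reducing to Smith normal form yields diagonal entries (1,1,1,1,1,1).

From H_k ≅ ker(∂_k) / im(∂_{k+1}) we obtain:

  H_0: rank C_0 − rank ∂_1 = 7 − 6 = 1, and the invariant factors of ∂_1 are all 1, so H_0 ≅ Z.
  H_1: rank ker ∂_1 − rank ∂_2 = (9 − 6) − 0 = 3, and there is no ∂_2, so H_1 ≅ Z^3.

(K is a triangulation of a wedge of 3 circles.)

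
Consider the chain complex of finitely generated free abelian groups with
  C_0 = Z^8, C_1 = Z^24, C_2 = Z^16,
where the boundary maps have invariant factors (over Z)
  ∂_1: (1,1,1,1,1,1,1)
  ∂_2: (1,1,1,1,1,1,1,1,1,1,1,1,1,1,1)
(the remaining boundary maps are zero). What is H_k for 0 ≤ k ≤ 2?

H_0 = Z,  H_1 = Z^2,  H_2 = Z.

H_0: b_0 = 8 − 0 − 7 = 1; torsion from ∂_1 factors > 1: none. So H_0 = Z.
H_1: b_1 = 24 − 7 − 15 = 2; torsion from ∂_2 factors > 1: none. So H_1 = Z^2.
H_2: b_2 = 16 − 15 − 0 = 1; torsion from ∂_3 factors > 1: none. So H_2 = Z.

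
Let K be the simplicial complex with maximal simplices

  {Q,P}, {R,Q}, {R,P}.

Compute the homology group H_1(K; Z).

H_1 ≅ Z.

Take the total order P < Q < R on the vertex set. Then K (dimension 1) consists of the simplices:

  0-simplices (3): P, Q, R
  1-simplices (3): PQ, PR, QR

giving chain groups C_0 ≅ Z^3, C_1 ≅ Z^3.

Boundary ∂_1: C_1 → C_0 is given by ∂[p,q] = [q] − [p].
The resulting 3×3 matrix has rank 2, and its Smith normal form has invariant factors (1,1).

From H_k ≅ ker(∂_k) / im(∂_{k+1}) we obtain:

  H_1: rank ker ∂_1 − rank ∂_2 = (3 − 2) − 0 = 1, and there is no ∂_2, so H_1 ≅ Z.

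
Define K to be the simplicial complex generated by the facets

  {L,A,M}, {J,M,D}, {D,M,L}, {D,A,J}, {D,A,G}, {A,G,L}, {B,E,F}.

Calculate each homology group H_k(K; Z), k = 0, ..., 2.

H_0 = Z^2,  H_1 = Z,  H_2 = 0.

K has 9 vertices, 15 edges, 7 triangles.
rank ∂_0 = 0, rank ∂_1 = 7 ⇒ b_0 = 9 − 0 − 7 = 2; all invariant factors of ∂_1 are 1 so no torsion. So H_0 = Z^2.
rank ∂_1 = 7, rank ∂_2 = 7 ⇒ b_1 = 15 − 7 − 7 = 1; all invariant factors of ∂_2 are 1 so no torsion. So H_1 = Z.
rank ∂_2 = 7, rank ∂_3 = 0 ⇒ b_2 = 7 − 7 − 0 = 0. So H_2 = 0.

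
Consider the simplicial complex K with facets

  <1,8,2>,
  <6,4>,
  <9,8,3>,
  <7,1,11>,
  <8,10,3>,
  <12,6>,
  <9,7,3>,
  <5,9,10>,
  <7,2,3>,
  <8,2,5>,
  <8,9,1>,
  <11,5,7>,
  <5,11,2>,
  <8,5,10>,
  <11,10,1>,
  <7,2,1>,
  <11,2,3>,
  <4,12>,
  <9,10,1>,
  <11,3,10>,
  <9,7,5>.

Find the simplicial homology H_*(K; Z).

We work with the vertex ordering 1 < 2 < 3 < 4 < 5 < 6 < 7 < 8 < 9 < 10 < 11 < 12. The simplices of K, each written with vertices in increasing order, are:

  0-simplices (12): [1], [2], [3], [4], [5], [6], [7], [8], [9], [10], [11], [12]
  1-simplices (30): (30 of them)
  2-simplices (18): (18 of them)

Hence C_0 ≅ Z^12, C_1 ≅ Z^30, C_2 ≅ Z^18.

Boundary ∂_1: C_1 → C_0 maps an edge to its endpoints' difference, ∂[p,q] = q − p.
This gives a 12×30 integer matrix of rank 10; reducing to Smith normal form yields diagonal entries (1,1,1,1,1,1,1,1,1,1).

∂_2: C_2 → C_1 acts by ∂[p,q,r] = [q,r] − [p,r] + [p,q]. For instance
  ∂[5,7,9] = [7,9] − [5,9] + [5,7],
  ∂[2,5,8] = [5,8] − [2,8] + [2,5].
This gives a 30×18 integer matrix of rank 18; reducing to Smith normal form yields diagonal entries (1,1,1,1,1,1,1,1,1,1,1,1,1,1,1,1,1,2).

From H_k ≅ ker(∂_k) / im(∂_{k+1}) we obtain:

  H_0: rank C_0 − rank ∂_1 = 12 − 10 = 2, and the invariant factors of ∂_1 are all 1, so H_0 ≅ Z^2.
  H_1: rank ker ∂_1 − rank ∂_2 = (30 − 10) − 18 = 2, and ∂_2 has invariant factor 2 > 1, so H_1 ≅ Z^2 ⊕ Z/2Z.
  H_2: rank ker ∂_2 − rank ∂_3 = (18 − 18) − 0 = 0, and there is no ∂_3, so H_2 ≅ 0.

H_0 ≅ Z^2,  H_1 ≅ Z^2 ⊕ Z/2Z,  H_2 = 0.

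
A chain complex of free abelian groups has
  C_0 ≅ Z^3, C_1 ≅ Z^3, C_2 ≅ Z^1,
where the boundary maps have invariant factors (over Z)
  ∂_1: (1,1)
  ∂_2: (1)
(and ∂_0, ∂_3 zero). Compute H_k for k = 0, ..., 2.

H_0 = Z,  H_1 = 0,  H_2 = 0.

H_0: b_0 = 3 − 0 − 2 = 1; torsion from ∂_1 factors > 1: none. So H_0 = Z.
H_1: b_1 = 3 − 2 − 1 = 0; torsion from ∂_2 factors > 1: none. So H_1 = 0.
H_2: b_2 = 1 − 1 − 0 = 0; torsion from ∂_3 factors > 1: none. So H_2 = 0.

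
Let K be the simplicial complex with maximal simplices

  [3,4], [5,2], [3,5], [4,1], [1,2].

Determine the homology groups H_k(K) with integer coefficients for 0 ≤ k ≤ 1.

H_0 ≅ Z,  H_1 ≅ Z.

K has 5 vertices, 5 edges.
rank ∂_0 = 0, rank ∂_1 = 4 ⇒ b_0 = 5 − 0 − 4 = 1; all invariant factors of ∂_1 are 1 so no torsion. So H_0 = Z.
rank ∂_1 = 4, rank ∂_2 = 0 ⇒ b_1 = 5 − 4 − 0 = 1. So H_1 = Z.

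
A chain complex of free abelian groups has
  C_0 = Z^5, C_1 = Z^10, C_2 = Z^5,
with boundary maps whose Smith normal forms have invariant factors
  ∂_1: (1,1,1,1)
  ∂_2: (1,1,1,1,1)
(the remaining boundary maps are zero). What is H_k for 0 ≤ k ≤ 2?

H_0: b_0 = 5 − 0 − 4 = 1; torsion from ∂_1 factors > 1: none. So H_0 = Z.
H_1: b_1 = 10 − 4 − 5 = 1; torsion from ∂_2 factors > 1: none. So H_1 = Z.
H_2: b_2 = 5 − 5 − 0 = 0; torsion from ∂_3 factors > 1: none. So H_2 = 0.

H_0 = Z,  H_1 = Z,  H_2 = 0.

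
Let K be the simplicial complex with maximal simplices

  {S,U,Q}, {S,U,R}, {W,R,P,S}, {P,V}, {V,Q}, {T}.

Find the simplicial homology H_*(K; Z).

H_0 ≅ Z^2,  H_1 ≅ Z,  H_2 = 0,  H_3 = 0.

Fix the vertex order P < Q < R < S < T < U < V < W and write every simplex with vertices in increasing order. Then dim K = 3 and the simplices of K are:

  0-simplices (8): P, Q, R, S, T, U, V, W
  1-simplices (12): PR, PS, PV, PW, QS, QU, QV, RS, RU, RW, SU, SW
  2-simplices (6): PRS, PRW, PSW, QSU, RSU, RSW
  3-simplices (1): PRSW

giving chain groups C_0 ≅ Z^8, C_1 ≅ Z^12, C_2 ≅ Z^6, C_3 ≅ Z^1.

Boundary ∂_1: C_1 → C_0 is given by ∂[p,q] = [q] − [p].
The resulting 8×12 matrix has rank 6, and its Smith normal form has invariant factors (1,1,1,1,1,1).

Boundary ∂_2: C_2 → C_1 sends each 2-simplex [p,q,r] to [q,r] − [p,r] + [p,q]. For instance
  ∂RSW = SW − RW + RS,
  ∂PRS = RS − PS + PR.
The resulting 12×6 matrix has rank 5, and its Smith normal form has invariant factors (1,1,1,1,1).

The boundary map ∂_3: C_3 → C_2 sends each 3-simplex σ to the alternating sum Σ_i (−1)^i (σ with its i-th vertex removed). For instance
  ∂PRSW = RSW − PSW + PRW − PRS.
The resulting 6×1 matrix has rank 1, and its Smith normal form has invariant factors (1).

Reading off H_k = ker ∂_k / im ∂_{k+1}:

  H_0: rank C_0 − rank ∂_1 = 8 − 6 = 2, and the invariant factors of ∂_1 are all 1, so H_0 = Z^2.
  H_1: rank ker ∂_1 − rank ∂_2 = (12 − 6) − 5 = 1, and the invariant factors of ∂_2 are all 1, so H_1 = Z.
  H_2: rank ker ∂_2 − rank ∂_3 = (6 − 5) − 1 = 0, and the invariant factors of ∂_3 are all 1, so H_2 = 0.
  H_3: rank ker ∂_3 − rank ∂_4 = (1 − 1) − 0 = 0, and there is no ∂_4, so H_3 = 0.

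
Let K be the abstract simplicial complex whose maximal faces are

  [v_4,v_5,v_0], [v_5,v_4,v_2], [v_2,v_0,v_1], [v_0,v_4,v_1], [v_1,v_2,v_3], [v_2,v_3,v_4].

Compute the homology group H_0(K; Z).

Fix the vertex order v_0 < v_1 < v_2 < v_3 < v_4 < v_5 and write every simplex with vertices in increasing order. Then dim K = 2 and the simplices of K are:

  0-simplices (6): [v_0], [v_1], [v_2], [v_3], [v_4], [v_5]
  1-simplices (12): [v_0,v_1], [v_0,v_2], [v_0,v_4], [v_0,v_5], [v_1,v_2], [v_1,v_3], [v_1,v_4], [v_2,v_3], [v_2,v_4], [v_2,v_5], [v_3,v_4], [v_4,v_5]
  2-simplices (6): [v_0,v_1,v_2], [v_0,v_1,v_4], [v_0,v_4,v_5], [v_1,v_2,v_3], [v_2,v_3,v_4], [v_2,v_4,v_5]

so the chain groups are C_0 ≅ Z^6, C_1 ≅ Z^12, C_2 ≅ Z^6.

The boundary map ∂_1: C_1 → C_0 is given by ∂[p,q] = [q] − [p].
The resulting 6×12 matrix has rank 5, and its Smith normal form has invariant factors (1,1,1,1,1).

The boundary map ∂_2: C_2 → C_1 acts by ∂[p,q,r] = [q,r] − [p,r] + [p,q]. For instance
  ∂[v_0,v_4,v_5] = [v_4,v_5] − [v_0,v_5] + [v_0,v_4],
  ∂[v_0,v_1,v_2] = [v_1,v_2] − [v_0,v_2] + [v_0,v_1].
As a 12×6 matrix over Z this has rank 6, with invariant factors (1,1,1,1,1,1).

Computing H_k = (kernel of ∂_k) / (image of ∂_{k+1}):

  H_0: rank C_0 − rank ∂_1 = 6 − 5 = 1, and the invariant factors of ∂_1 are all 1, so H_0 = Z.

H_0 = Z.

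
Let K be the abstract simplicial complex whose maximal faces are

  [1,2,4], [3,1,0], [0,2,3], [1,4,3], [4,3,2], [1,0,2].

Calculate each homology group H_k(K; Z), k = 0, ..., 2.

H_0 = Z,  H_1 = 0,  H_2 = Z.

K has 5 vertices, 9 edges, 6 triangles.
rank ∂_0 = 0, rank ∂_1 = 4 ⇒ b_0 = 5 − 0 − 4 = 1; all invariant factors of ∂_1 are 1 so no torsion. So H_0 ≅ Z.
rank ∂_1 = 4, rank ∂_2 = 5 ⇒ b_1 = 9 − 4 − 5 = 0; all invariant factors of ∂_2 are 1 so no torsion. So H_1 ≅ 0.
rank ∂_2 = 5, rank ∂_3 = 0 ⇒ b_2 = 6 − 5 − 0 = 1. So H_2 ≅ Z.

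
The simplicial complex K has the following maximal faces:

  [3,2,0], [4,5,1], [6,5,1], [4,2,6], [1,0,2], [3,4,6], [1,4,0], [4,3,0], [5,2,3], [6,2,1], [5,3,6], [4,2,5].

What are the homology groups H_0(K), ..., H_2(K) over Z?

We work with the vertex ordering 0 < 1 < 2 < 3 < 4 < 5 < 6. The simplices of K, each written with vertices in increasing order, are:

  0-simplices (7): [0], [1], [2], [3], [4], [5], [6]
  1-simplices (18): [0,1], [0,2], [0,3], [0,4], [1,2], [1,4], [1,5], [1,6], [2,3], [2,4], [2,5], [2,6], [3,4], [3,5], [3,6], [4,5], [4,6], [5,6]
  2-simplices (12): [0,1,2], [0,1,4], [0,2,3], [0,3,4], [1,2,6], [1,4,5], [1,5,6], [2,3,5], [2,4,5], [2,4,6], [3,4,6], [3,5,6]

so the chain groups are C_0 ≅ Z^7, C_1 ≅ Z^18, C_2 ≅ Z^12.

The boundary map ∂_1: C_1 → C_0 is given by ∂[p,q] = [q] − [p].
The resulting 7×18 matrix has rank 6, and its Smith normal form has invariant factors (1,1,1,1,1,1).

Boundary ∂_2: C_2 → C_1 sends each 2-simplex [p,q,r] to [q,r] − [p,r] + [p,q]. For instance
  ∂[2,4,5] = [4,5] − [2,5] + [2,4],
  ∂[3,5,6] = [5,6] − [3,6] + [3,5].
The 18×12 boundary matrix has rank 12 and Smith normal form diag(1,1,1,1,1,1,1,1,1,1,1,2).

Computing H_k = (kernel of ∂_k) / (image of ∂_{k+1}):

  H_0: rank C_0 − rank ∂_1 = 7 − 6 = 1, and the invariant factors of ∂_1 are all 1, so H_0 = Z.
  H_1: rank ker ∂_1 − rank ∂_2 = (18 − 6) − 12 = 0, and ∂_2 has invariant factor 2 > 1, so H_1 = Z/2Z.
  H_2: rank ker ∂_2 − rank ∂_3 = (12 − 12) − 0 = 0, and there is no ∂_3, so H_2 = 0.

As a check, the Euler characteristic is 7 − 18 + 12 = 1, which agrees with 1 − 0 + 0 = 1.
(K is a triangulation of the real projective plane RP^2.)

H_0 ≅ Z,  H_1 ≅ Z/2Z,  H_2 = 0.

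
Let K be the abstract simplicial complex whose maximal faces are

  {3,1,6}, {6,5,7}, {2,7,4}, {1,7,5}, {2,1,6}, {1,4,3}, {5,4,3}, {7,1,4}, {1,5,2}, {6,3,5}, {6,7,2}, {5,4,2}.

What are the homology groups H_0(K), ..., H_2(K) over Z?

H_0 = Z,  H_1 = Z/2,  H_2 = 0.

Fix the vertex order 1 < 2 < 3 < 4 < 5 < 6 < 7 and write every simplex with vertices in increasing order. Then dim K = 2 and the simplices of K are:

  0-simplices (7): [1], [2], [3], [4], [5], [6], [7]
  1-simplices (18): [1,2], [1,3], [1,4], [1,5], [1,6], [1,7], [2,4], [2,5], [2,6], [2,7], [3,4], [3,5], [3,6], [4,5], [4,7], [5,6], [5,7], [6,7]
  2-simplices (12): [1,2,5], [1,2,6], [1,3,4], [1,3,6], [1,4,7], [1,5,7], [2,4,5], [2,4,7], [2,6,7], [3,4,5], [3,5,6], [5,6,7]

Hence C_0 ≅ Z^7, C_1 ≅ Z^18, C_2 ≅ Z^12.

Boundary ∂_1: C_1 → C_0 sends each edge [p,q] (with p < q) to q − p.
As a 7×18 matrix over Z this has rank 6, with invariant factors (1,1,1,1,1,1).

Boundary ∂_2: C_2 → C_1 acts by ∂[p,q,r] = [q,r] − [p,r] + [p,q]. For instance
  ∂[3,4,5] = [4,5] − [3,5] + [3,4],
  ∂[1,3,4] = [3,4] − [1,4] + [1,3].
As a 18×12 matrix over Z this has rank 12, with invariant factors (1,1,1,1,1,1,1,1,1,1,1,2).

Now H_k = ker ∂_k / im ∂_{k+1}, so:

  H_0: rank C_0 − rank ∂_1 = 7 − 6 = 1, and the invariant factors of ∂_1 are all 1, so H_0 = Z.
  H_1: rank ker ∂_1 − rank ∂_2 = (18 − 6) − 12 = 0, and ∂_2 has invariant factor 2 > 1, so H_1 = Z/2.
  H_2: rank ker ∂_2 − rank ∂_3 = (12 − 12) − 0 = 0, and there is no ∂_3, so H_2 = 0.

As a check, the Euler characteristic is 7 − 18 + 12 = 1, which agrees with 1 − 0 + 0 = 1.
(K is a triangulation of the real projective plane RP^2.)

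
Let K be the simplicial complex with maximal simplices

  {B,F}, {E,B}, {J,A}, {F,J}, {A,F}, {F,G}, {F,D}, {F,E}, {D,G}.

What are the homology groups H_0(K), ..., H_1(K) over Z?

We work with the vertex ordering A < B < D < E < F < G < J. The simplices of K, each written with vertices in increasing order, are:

  0-simplices (7): A, B, D, E, F, G, J
  1-simplices (9): AF, AJ, BE, BF, DF, DG, EF, FG, FJ

so the chain groups are C_0 ≅ Z^7, C_1 ≅ Z^9.

Boundary ∂_1: C_1 → C_0 is given by ∂[p,q] = [q] − [p].
The resulting 7×9 matrix has rank 6, and its Smith normal form has invariant factors (1,1,1,1,1,1).

Reading off H_k = ker ∂_k / im ∂_{k+1}:

  H_0: rank C_0 − rank ∂_1 = 7 − 6 = 1, and the invariant factors of ∂_1 are all 1, so H_0 ≅ Z.
  H_1: rank ker ∂_1 − rank ∂_2 = (9 − 6) − 0 = 3, and there is no ∂_2, so H_1 ≅ Z^3.

As a check, the Euler characteristic is 7 − 9 = -2, which agrees with 1 − 3 = -2.

H_0 ≅ Z,  H_1 ≅ Z^3.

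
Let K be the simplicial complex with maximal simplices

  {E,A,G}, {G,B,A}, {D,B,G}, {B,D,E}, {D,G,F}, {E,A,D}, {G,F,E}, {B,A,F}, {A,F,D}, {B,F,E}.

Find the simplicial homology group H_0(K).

Order the vertices as A < B < D < E < F < G. Listing each simplex with vertices in this order, K has dimension 2 with simplices:

  0-simplices (6): A, B, D, E, F, G
  1-simplices (15): AB, AD, AE, AF, AG, BD, BE, BF, BG, DE, DF, DG, EF, EG, FG
  2-simplices (10): ABF, ABG, ADE, ADF, AEG, BDE, BDG, BEF, DFG, EFG

giving chain groups C_0 ≅ Z^6, C_1 ≅ Z^15, C_2 ≅ Z^10.

Boundary ∂_1: C_1 → C_0 sends each edge [p,q] (with p < q) to q − p. For instance
  ∂DF = F − D.
This gives a 6×15 integer matrix of rank 5; reducing to Smith normal form yields diagonal entries (1,1,1,1,1).

∂_2: C_2 → C_1 acts by ∂[p,q,r] = [q,r] − [p,r] + [p,q]. For instance
  ∂ADF = DF − AF + AD,
  ∂ABF = BF − AF + AB.
The resulting 15×10 matrix has rank 10, and its Smith normal form has invariant factors (1,1,1,1,1,1,1,1,1,2).

Reading off H_k = ker ∂_k / im ∂_{k+1}:

  H_0: rank C_0 − rank ∂_1 = 6 − 5 = 1, and the invariant factors of ∂_1 are all 1, so H_0 = Z.

(K is a triangulation of the real projective plane RP^2.)

H_0 = Z.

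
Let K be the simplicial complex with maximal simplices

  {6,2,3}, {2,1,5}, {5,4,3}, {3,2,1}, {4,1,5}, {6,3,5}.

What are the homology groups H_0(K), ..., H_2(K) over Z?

Fix the vertex order 1 < 2 < 3 < 4 < 5 < 6 and write every simplex with vertices in increasing order. Then dim K = 2 and the simplices of K are:

  0-simplices (6): [1], [2], [3], [4], [5], [6]
  1-simplices (12): [1,2], [1,3], [1,4], [1,5], [2,3], [2,5], [2,6], [3,4], [3,5], [3,6], [4,5], [5,6]
  2-simplices (6): [1,2,3], [1,2,5], [1,4,5], [2,3,6], [3,4,5], [3,5,6]

giving chain groups C_0 ≅ Z^6, C_1 ≅ Z^12, C_2 ≅ Z^6.

Boundary ∂_1: C_1 → C_0 is given by ∂[p,q] = [q] − [p]. For instance
  ∂[5,6] = [6] − [5].
The 6×12 boundary matrix has rank 5 and Smith normal form diag(1,1,1,1,1).

∂_2: C_2 → C_1 acts by ∂[p,q,r] = [q,r] − [p,r] + [p,q]. For instance
  ∂[2,3,6] = [3,6] − [2,6] + [2,3],
  ∂[1,2,3] = [2,3] − [1,3] + [1,2].
The 12×6 boundary matrix has rank 6 and Smith normal form diag(1,1,1,1,1,1).

Computing H_k = (kernel of ∂_k) / (image of ∂_{k+1}):

  H_0: rank C_0 − rank ∂_1 = 6 − 5 = 1, and the invariant factors of ∂_1 are all 1, so H_0 = Z.
  H_1: rank ker ∂_1 − rank ∂_2 = (12 − 5) − 6 = 1, and the invariant factors of ∂_2 are all 1, so H_1 = Z.
  H_2: rank ker ∂_2 − rank ∂_3 = (6 − 6) − 0 = 0, and there is no ∂_3, so H_2 = 0.

As a check, the Euler characteristic is 6 − 12 + 6 = 0, which agrees with 1 − 1 + 0 = 0.
(K is a triangulation of the cylinder S^1 x I.)

H_0 ≅ Z,  H_1 ≅ Z,  H_2 = 0.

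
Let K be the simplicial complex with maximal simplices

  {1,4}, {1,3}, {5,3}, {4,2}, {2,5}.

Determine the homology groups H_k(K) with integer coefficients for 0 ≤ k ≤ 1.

H_0 ≅ Z,  H_1 ≅ Z.

Fix the vertex order 1 < 2 < 3 < 4 < 5 and write every simplex with vertices in increasing order. Then dim K = 1 and the simplices of K are:

  0-simplices (5): [1], [2], [3], [4], [5]
  1-simplices (5): [1,3], [1,4], [2,4], [2,5], [3,5]

so the chain groups are C_0 ≅ Z^5, C_1 ≅ Z^5.

The boundary map ∂_1: C_1 → C_0 maps an edge to its endpoints' difference, ∂[p,q] = q − p. For instance
  ∂[1,3] = [3] − [1].
The 5×5 boundary matrix has rank 4 and Smith normal form diag(1,1,1,1).

Reading off H_k = ker ∂_k / im ∂_{k+1}:

  H_0: rank C_0 − rank ∂_1 = 5 − 4 = 1, and the invariant factors of ∂_1 are all 1, so H_0 = Z.
  H_1: rank ker ∂_1 − rank ∂_2 = (5 − 4) − 0 = 1, and there is no ∂_2, so H_1 = Z.

As a check, the Euler characteristic is 5 − 5 = 0, which agrees with 1 − 1 = 0.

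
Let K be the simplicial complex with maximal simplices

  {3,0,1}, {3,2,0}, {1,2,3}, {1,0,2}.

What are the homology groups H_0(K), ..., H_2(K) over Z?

We work with the vertex ordering 0 < 1 < 2 < 3. The simplices of K, each written with vertices in increasing order, are:

  0-simplices (4): [0], [1], [2], [3]
  1-simplices (6): [0,1], [0,2], [0,3], [1,2], [1,3], [2,3]
  2-simplices (4): [0,1,2], [0,1,3], [0,2,3], [1,2,3]

Hence C_0 ≅ Z^4, C_1 ≅ Z^6, C_2 ≅ Z^4.

Boundary ∂_1: C_1 → C_0 is given by ∂[p,q] = [q] − [p]. For instance
  ∂[0,2] = [2] − [0].
The resulting 4×6 matrix has rank 3, and its Smith normal form has invariant factors (1,1,1).

∂_2: C_2 → C_1 sends each 2-simplex [p,q,r] to [q,r] − [p,r] + [p,q]. For instance
  ∂[0,1,3] = [1,3] − [0,3] + [0,1],
  ∂[0,1,2] = [1,2] − [0,2] + [0,1].
The resulting 6×4 matrix has rank 3, and its Smith normal form has invariant factors (1,1,1).

Computing H_k = (kernel of ∂_k) / (image of ∂_{k+1}):

  H_0: rank C_0 − rank ∂_1 = 4 − 3 = 1, and the invariant factors of ∂_1 are all 1, so H_0 = Z.
  H_1: rank ker ∂_1 − rank ∂_2 = (6 − 3) − 3 = 0, and the invariant factors of ∂_2 are all 1, so H_1 = 0.
  H_2: rank ker ∂_2 − rank ∂_3 = (4 − 3) − 0 = 1, and there is no ∂_3, so H_2 = Z.

As a check, the Euler characteristic is 4 − 6 + 4 = 2, which agrees with 1 − 0 + 1 = 2.

H_0 ≅ Z,  H_1 = 0,  H_2 ≅ Z.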